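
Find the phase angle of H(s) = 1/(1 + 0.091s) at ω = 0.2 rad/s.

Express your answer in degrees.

Phase = -arctan(ωτ) = -arctan(0.2 × 0.091) = -1.0°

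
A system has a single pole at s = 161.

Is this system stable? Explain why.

Pole at s = 161 is in the right half-plane. Unstable.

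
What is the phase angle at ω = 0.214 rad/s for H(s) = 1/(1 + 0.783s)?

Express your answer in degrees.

Phase = -arctan(ωτ) = -arctan(0.214 × 0.783) = -9.5°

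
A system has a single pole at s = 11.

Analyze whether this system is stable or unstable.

Pole at s = 11 is in the right half-plane. Unstable.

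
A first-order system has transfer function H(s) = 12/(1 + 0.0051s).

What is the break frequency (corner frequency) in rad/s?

Corner frequency = 1/τ = 1/0.0051 = 196.078 rad/s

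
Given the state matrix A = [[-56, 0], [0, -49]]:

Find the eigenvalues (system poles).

For diagonal matrix, eigenvalues are diagonal entries: λ₁ = -56, λ₂ = -49.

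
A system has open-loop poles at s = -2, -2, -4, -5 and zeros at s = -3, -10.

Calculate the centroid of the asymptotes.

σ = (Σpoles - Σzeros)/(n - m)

σ = (Σpoles - Σzeros)/(n - m) = (-13 - (-13))/(4 - 2) = 0/2 = 0.0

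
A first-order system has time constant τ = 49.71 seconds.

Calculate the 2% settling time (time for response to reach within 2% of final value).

For first-order system, 2% settling time ≈ 4τ = 4 × 49.71 = 198.84 s.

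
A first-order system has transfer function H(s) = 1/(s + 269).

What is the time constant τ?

For H(s) = 1/(s + 1/τ), the pole is at -1/τ = -269, so τ = 1/269 = 0.0037 s.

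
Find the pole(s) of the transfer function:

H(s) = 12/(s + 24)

Pole is where denominator = 0: s + 24 = 0, so s = -24.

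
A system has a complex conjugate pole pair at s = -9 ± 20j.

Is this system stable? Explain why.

Real part of poles is -9 (< 0, left half-plane). Stable.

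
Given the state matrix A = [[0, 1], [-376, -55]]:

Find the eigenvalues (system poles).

det(A - λI) = λ² - (-55)λ + 376 = (λ - (-47))(λ - (-8)). Eigenvalues: -47, -8.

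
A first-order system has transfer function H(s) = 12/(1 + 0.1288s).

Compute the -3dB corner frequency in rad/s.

Corner frequency = 1/τ = 1/0.1288 = 7.764 rad/s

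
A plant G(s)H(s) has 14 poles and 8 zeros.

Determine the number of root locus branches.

Root locus has n branches where n = number of poles = 14.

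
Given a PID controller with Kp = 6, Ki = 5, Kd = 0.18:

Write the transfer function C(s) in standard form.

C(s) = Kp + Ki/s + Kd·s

Substituting values: C(s) = 6 + 5/s + 0.18s = (0.18s² + 6s + 5)/s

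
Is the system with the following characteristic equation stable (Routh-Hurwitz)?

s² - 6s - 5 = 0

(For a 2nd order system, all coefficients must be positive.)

Coefficients: 1, -6, -5. b=-6, c=-5 not positive, so system is unstable.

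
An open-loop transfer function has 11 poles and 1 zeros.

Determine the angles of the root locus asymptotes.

n - m = 11 - 1 = 10. Angles: θk = (2k + 1)·180°/10 = 18°, 54°, 90°, 126°, 162°, 198°, 234°, 270°, 306°, 342°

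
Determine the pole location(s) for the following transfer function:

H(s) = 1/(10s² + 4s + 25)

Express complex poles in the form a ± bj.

Discriminant = 4² - 4×10×25 = 16 - 1000 = -984 < 0, so the poles are a complex conjugate pair s = (-4 ± j√984)/(2×10). Real part = -4/(2×10) = -4/20 = -0.2; imaginary part = ±√984/(2×10) ≈ 1.5684. Poles: s = -0.2 ± 1.5684j.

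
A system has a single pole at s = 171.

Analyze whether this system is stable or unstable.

Pole at s = 171 is in the right half-plane. Unstable.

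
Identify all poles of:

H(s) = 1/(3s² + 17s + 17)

Discriminant = 17² - 4×3×17 = 289 - 204 = 85 > 0, so two distinct real poles. Using quadratic formula: s = (-17 ± √85)/(2×3) = (-17 ± √85)/6, with √85 ≈ 9.2195. s₁ ≈ -1.2967, s₂ ≈ -4.3699. Poles: s₁ = -1.2967, s₂ = -4.3699.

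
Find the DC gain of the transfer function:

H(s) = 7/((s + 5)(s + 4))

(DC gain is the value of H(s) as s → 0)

DC gain = H(0) = 7/(5 × 4) = 7/20 = 0.35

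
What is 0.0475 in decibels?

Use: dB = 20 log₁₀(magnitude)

dB = 20 log₁₀(0.0475) = -26.5 dB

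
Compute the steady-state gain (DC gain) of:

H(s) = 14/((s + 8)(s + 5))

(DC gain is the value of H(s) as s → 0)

DC gain = H(0) = 14/(8 × 5) = 14/40 = 0.35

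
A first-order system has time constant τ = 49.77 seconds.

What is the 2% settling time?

For first-order system, 2% settling time ≈ 4τ = 4 × 49.77 = 199.08 s.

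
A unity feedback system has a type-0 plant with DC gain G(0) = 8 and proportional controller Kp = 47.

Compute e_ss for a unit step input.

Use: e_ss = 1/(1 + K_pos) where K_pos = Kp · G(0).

K_pos = Kp · G(0) = 47 × 8 = 376. e_ss = 1/(1 + 376) = 0.0027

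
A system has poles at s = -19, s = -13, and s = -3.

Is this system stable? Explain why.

All poles are in the left half-plane. System is stable.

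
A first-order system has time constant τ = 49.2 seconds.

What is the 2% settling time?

For first-order system, 2% settling time ≈ 4τ = 4 × 49.2 = 196.8 s.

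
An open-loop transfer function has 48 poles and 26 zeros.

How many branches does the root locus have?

Root locus has n branches where n = number of poles = 48.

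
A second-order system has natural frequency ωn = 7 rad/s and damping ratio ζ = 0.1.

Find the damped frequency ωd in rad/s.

ωd = ωn√(1 - ζ²) = 7√(1 - 0.1²) = 6.96 rad/s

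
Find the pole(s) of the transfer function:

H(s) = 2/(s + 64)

Pole is where denominator = 0: s + 64 = 0, so s = -64.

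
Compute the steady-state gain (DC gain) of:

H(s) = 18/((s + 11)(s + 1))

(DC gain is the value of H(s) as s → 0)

DC gain = H(0) = 18/(11 × 1) = 18/11 = 1.6364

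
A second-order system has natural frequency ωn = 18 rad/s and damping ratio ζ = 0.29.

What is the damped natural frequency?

ωd = ωn√(1 - ζ²) = 18√(1 - 0.29²) = 17.23 rad/s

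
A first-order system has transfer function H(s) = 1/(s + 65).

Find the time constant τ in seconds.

For H(s) = 1/(s + 1/τ), the pole is at -1/τ = -65, so τ = 1/65 = 0.0154 s.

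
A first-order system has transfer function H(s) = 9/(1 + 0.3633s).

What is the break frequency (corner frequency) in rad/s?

Corner frequency = 1/τ = 1/0.3633 = 2.753 rad/s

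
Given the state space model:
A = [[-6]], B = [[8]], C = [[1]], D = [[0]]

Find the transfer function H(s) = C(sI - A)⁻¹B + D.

(sI - A)⁻¹ = 1/(s + 6). H(s) = 1 × 8/(s + 6) + 0 = 8/(s + 6).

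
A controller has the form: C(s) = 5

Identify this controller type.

This is a Proportional (P) controller.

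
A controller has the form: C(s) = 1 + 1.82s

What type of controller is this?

This is a Proportional-Derivative (PD) controller.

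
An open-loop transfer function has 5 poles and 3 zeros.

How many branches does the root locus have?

Root locus has n branches where n = number of poles = 5.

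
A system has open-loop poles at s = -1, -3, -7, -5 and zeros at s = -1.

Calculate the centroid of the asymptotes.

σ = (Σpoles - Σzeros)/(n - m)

σ = (Σpoles - Σzeros)/(n - m) = (-16 - (-1))/(4 - 1) = -15/3 = -5.0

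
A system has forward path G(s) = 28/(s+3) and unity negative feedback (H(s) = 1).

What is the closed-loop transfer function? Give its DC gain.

T(s) = G/(1+GH) = [28/(s+3)] / [1 + 28/(s+3)] = 28/(s+3+28) = 28/(s+31). DC gain = 28/31 = 0.9032.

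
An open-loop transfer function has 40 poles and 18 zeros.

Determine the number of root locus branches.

Root locus has n branches where n = number of poles = 40.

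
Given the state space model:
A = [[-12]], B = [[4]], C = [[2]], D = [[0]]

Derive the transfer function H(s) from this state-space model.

(sI - A)⁻¹ = 1/(s + 12). H(s) = 2 × 4/(s + 12) + 0 = 8/(s + 12).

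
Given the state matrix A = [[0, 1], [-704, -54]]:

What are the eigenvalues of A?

det(A - λI) = λ² - (-54)λ + 704 = (λ - (-32))(λ - (-22)). Eigenvalues: -32, -22.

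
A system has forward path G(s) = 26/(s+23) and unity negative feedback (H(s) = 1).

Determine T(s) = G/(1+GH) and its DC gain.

T(s) = G/(1+GH) = [26/(s+23)] / [1 + 26/(s+23)] = 26/(s+23+26) = 26/(s+49). DC gain = 26/49 = 0.5306.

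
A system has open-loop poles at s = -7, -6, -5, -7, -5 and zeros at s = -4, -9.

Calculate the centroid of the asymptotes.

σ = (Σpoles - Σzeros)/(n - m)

σ = (Σpoles - Σzeros)/(n - m) = (-30 - (-13))/(5 - 2) = -17/3 = -5.67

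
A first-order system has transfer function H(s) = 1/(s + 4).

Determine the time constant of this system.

For H(s) = 1/(s + 1/τ), the pole is at -1/τ = -4, so τ = 1/4 = 0.25 s.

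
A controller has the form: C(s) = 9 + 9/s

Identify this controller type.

This is a Proportional-Integral (PI) controller.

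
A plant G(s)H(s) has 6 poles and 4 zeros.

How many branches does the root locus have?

Root locus has n branches where n = number of poles = 6.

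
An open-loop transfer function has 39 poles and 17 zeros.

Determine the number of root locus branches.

Root locus has n branches where n = number of poles = 39.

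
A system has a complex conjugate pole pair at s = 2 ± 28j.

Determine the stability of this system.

Real part of poles is 2 (> 0, right half-plane). Unstable.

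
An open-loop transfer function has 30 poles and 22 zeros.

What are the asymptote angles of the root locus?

n - m = 30 - 22 = 8. Angles: θk = (2k + 1)·180°/8 = 22.5°, 67.5°, 112.5°, 157.5°, 202.5°, 247.5°, 292.5°, 337.5°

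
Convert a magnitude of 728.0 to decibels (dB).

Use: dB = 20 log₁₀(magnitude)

dB = 20 log₁₀(728.0) = 57.2 dB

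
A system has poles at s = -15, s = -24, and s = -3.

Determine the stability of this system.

All poles are in the left half-plane. System is stable.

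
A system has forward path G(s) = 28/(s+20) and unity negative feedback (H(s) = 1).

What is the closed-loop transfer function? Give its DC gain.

T(s) = G/(1+GH) = [28/(s+20)] / [1 + 28/(s+20)] = 28/(s+20+28) = 28/(s+48). DC gain = 28/48 = 0.5833.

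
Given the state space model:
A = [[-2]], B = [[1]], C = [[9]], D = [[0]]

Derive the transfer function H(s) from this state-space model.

(sI - A)⁻¹ = 1/(s + 2). H(s) = 9 × 1/(s + 2) + 0 = 9/(s + 2).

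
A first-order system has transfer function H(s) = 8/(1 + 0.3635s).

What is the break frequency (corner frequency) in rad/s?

Corner frequency = 1/τ = 1/0.3635 = 2.751 rad/s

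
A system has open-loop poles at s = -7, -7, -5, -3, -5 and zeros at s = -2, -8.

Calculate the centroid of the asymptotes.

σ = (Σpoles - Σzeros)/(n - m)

σ = (Σpoles - Σzeros)/(n - m) = (-27 - (-10))/(5 - 2) = -17/3 = -5.67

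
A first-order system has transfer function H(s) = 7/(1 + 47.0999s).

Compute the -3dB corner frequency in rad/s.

Corner frequency = 1/τ = 1/47.0999 = 0.021 rad/s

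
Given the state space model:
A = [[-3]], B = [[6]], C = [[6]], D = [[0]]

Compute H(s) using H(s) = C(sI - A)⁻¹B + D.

(sI - A)⁻¹ = 1/(s + 3). H(s) = 6 × 6/(s + 3) + 0 = 36/(s + 3).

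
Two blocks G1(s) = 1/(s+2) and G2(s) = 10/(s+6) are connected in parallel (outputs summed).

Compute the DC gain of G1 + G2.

Parallel: G_eq = G1 + G2. DC gain = G1(0) + G2(0) = 1/2 + 10/6 = 0.5 + 1.6667 = 2.1667.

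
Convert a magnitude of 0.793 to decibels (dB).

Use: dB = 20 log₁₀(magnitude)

dB = 20 log₁₀(0.793) = -2.0 dB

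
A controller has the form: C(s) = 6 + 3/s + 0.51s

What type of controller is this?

This is a Proportional-Integral-Derivative (PID) controller.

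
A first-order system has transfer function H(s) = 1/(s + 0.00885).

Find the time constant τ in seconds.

For H(s) = 1/(s + 1/τ), the pole is at -1/τ = -0.00885, so τ = 1/0.00885 = 113 s.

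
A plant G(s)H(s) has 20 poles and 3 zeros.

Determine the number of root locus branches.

Root locus has n branches where n = number of poles = 20.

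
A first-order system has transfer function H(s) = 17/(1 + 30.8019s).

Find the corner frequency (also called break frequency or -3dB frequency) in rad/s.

Corner frequency = 1/τ = 1/30.8019 = 0.032 rad/s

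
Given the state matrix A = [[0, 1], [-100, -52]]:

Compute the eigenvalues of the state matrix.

det(A - λI) = λ² - (-52)λ + 100 = (λ - (-50))(λ - (-2)). Eigenvalues: -50, -2.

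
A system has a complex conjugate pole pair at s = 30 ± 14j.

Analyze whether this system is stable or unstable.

Real part of poles is 30 (> 0, right half-plane). Unstable.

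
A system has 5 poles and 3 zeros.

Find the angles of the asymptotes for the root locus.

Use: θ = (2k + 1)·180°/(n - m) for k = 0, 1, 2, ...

n - m = 5 - 3 = 2. Angles: θk = (2k + 1)·180°/2 = 90°, 270°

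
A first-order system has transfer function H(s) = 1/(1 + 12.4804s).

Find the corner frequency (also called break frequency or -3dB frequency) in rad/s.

Corner frequency = 1/τ = 1/12.4804 = 0.08 rad/s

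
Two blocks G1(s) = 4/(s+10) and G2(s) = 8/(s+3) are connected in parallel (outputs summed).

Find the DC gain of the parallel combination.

Parallel: G_eq = G1 + G2. DC gain = G1(0) + G2(0) = 4/10 + 8/3 = 0.4 + 2.6667 = 3.0667.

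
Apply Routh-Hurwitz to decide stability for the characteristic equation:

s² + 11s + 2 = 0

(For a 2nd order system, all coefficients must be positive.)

Coefficients: 1, 11, 2. All positive, so system is stable.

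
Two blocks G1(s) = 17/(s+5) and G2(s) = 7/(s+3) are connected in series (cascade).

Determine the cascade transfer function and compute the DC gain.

Series: multiply transfer functions. G_eq = 17/(s+5) × 7/(s+3) = 119/((s+5)(s+3)). DC gain = 119/(5×3) = 7.9333.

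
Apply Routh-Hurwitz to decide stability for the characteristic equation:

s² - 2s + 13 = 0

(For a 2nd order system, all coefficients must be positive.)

Coefficients: 1, -2, 13. b=-2 not positive, so system is unstable.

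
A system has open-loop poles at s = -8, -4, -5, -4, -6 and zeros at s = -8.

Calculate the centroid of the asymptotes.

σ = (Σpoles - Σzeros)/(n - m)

σ = (Σpoles - Σzeros)/(n - m) = (-27 - (-8))/(5 - 1) = -19/4 = -4.75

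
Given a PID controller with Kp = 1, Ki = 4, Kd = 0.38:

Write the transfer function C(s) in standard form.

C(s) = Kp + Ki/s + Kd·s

Substituting values: C(s) = 1 + 4/s + 0.38s = (0.38s² + s + 4)/s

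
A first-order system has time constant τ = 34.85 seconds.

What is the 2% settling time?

For first-order system, 2% settling time ≈ 4τ = 4 × 34.85 = 139.4 s.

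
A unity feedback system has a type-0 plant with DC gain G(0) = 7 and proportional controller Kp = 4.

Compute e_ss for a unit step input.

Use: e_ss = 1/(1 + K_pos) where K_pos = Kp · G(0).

K_pos = Kp · G(0) = 4 × 7 = 28. e_ss = 1/(1 + 28) = 0.0345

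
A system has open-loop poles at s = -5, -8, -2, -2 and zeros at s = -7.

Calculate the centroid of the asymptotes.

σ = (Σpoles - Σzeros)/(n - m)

σ = (Σpoles - Σzeros)/(n - m) = (-17 - (-7))/(4 - 1) = -10/3 = -3.33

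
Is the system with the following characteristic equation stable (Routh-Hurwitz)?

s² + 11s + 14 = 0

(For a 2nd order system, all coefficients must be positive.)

Coefficients: 1, 11, 14. All positive, so system is stable.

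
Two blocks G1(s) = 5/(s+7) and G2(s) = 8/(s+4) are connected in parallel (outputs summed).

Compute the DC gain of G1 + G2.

Parallel: G_eq = G1 + G2. DC gain = G1(0) + G2(0) = 5/7 + 8/4 = 0.7143 + 2 = 2.7143.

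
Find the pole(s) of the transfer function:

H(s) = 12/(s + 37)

Pole is where denominator = 0: s + 37 = 0, so s = -37.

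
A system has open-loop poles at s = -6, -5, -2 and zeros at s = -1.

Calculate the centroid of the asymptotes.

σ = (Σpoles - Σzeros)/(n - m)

σ = (Σpoles - Σzeros)/(n - m) = (-13 - (-1))/(3 - 1) = -12/2 = -6.0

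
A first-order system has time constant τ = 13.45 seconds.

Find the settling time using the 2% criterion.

For first-order system, 2% settling time ≈ 4τ = 4 × 13.45 = 53.8 s.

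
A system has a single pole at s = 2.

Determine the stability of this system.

Pole at s = 2 is in the right half-plane. Unstable.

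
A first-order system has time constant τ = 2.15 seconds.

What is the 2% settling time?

For first-order system, 2% settling time ≈ 4τ = 4 × 2.15 = 8.6 s.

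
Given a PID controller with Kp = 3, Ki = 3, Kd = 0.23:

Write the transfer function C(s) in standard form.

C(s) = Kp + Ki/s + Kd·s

Substituting values: C(s) = 3 + 3/s + 0.23s = (0.23s² + 3s + 3)/s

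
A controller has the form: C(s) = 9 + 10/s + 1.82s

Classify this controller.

This is a Proportional-Integral-Derivative (PID) controller.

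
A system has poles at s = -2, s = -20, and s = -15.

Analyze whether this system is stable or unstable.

All poles are in the left half-plane. System is stable.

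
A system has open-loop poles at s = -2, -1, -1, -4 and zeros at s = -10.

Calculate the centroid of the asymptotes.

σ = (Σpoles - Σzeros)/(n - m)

σ = (Σpoles - Σzeros)/(n - m) = (-8 - (-10))/(4 - 1) = 2/3 = 0.67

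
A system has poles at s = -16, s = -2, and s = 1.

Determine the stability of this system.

Pole(s) at s = 1 are not in the left half-plane. System is unstable.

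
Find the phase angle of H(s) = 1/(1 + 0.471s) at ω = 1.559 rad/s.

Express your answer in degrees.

Phase = -arctan(ωτ) = -arctan(1.559 × 0.471) = -36.3°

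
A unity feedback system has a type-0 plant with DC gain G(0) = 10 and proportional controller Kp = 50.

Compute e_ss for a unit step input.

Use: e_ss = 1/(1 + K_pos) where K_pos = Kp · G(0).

K_pos = Kp · G(0) = 50 × 10 = 500. e_ss = 1/(1 + 500) = 0.0020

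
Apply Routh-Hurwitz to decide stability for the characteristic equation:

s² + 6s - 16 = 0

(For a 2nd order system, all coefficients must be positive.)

Coefficients: 1, 6, -16. c=-16 not positive, so system is unstable.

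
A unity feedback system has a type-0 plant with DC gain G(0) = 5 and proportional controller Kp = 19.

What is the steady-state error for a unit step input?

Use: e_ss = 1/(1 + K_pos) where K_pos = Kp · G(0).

K_pos = Kp · G(0) = 19 × 5 = 95. e_ss = 1/(1 + 95) = 0.0104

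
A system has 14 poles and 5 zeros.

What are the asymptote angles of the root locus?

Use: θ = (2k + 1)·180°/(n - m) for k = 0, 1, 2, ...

n - m = 14 - 5 = 9. Angles: θk = (2k + 1)·180°/9 = 20°, 60°, 100°, 140°, 180°, 220°, 260°, 300°, 340°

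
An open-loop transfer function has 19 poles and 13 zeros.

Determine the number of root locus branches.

Root locus has n branches where n = number of poles = 19.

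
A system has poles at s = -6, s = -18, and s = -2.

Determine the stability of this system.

All poles are in the left half-plane. System is stable.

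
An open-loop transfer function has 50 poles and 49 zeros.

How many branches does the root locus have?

Root locus has n branches where n = number of poles = 50.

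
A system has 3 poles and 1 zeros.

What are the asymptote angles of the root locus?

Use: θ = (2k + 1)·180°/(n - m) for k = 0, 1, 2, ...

n - m = 3 - 1 = 2. Angles: θk = (2k + 1)·180°/2 = 90°, 270°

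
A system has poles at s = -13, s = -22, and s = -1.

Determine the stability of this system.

All poles are in the left half-plane. System is stable.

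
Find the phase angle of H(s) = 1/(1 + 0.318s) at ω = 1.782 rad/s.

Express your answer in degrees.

Phase = -arctan(ωτ) = -arctan(1.782 × 0.318) = -29.5°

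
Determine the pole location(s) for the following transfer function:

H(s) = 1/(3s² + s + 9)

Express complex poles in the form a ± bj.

Discriminant = 1² - 4×3×9 = 1 - 108 = -107 < 0, so the poles are a complex conjugate pair s = (-1 ± j√107)/(2×3). Real part = -1/(2×3) = -1/6 ≈ -0.1667; imaginary part = ±√107/(2×3) ≈ 1.7240. Poles: s = -0.1667 ± 1.7240j.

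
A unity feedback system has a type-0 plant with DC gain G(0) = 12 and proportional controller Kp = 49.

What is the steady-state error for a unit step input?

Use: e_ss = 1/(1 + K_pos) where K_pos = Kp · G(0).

K_pos = Kp · G(0) = 49 × 12 = 588. e_ss = 1/(1 + 588) = 0.0017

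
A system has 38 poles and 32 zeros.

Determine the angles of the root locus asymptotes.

n - m = 38 - 32 = 6. Angles: θk = (2k + 1)·180°/6 = 30°, 90°, 150°, 210°, 270°, 330°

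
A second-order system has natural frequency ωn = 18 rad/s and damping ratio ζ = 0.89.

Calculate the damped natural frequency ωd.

ωd = ωn√(1 - ζ²) = 18√(1 - 0.89²) = 8.21 rad/s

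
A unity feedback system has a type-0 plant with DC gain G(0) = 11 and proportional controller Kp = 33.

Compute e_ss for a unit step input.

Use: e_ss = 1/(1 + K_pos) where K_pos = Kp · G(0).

K_pos = Kp · G(0) = 33 × 11 = 363. e_ss = 1/(1 + 363) = 0.0027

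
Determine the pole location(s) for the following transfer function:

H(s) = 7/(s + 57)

Pole is where denominator = 0: s + 57 = 0, so s = -57.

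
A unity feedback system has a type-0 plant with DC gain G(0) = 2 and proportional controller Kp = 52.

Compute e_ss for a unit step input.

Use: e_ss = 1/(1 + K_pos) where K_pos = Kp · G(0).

K_pos = Kp · G(0) = 52 × 2 = 104. e_ss = 1/(1 + 104) = 0.0095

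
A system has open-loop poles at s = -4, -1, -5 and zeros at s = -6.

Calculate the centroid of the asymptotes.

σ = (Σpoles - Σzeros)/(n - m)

σ = (Σpoles - Σzeros)/(n - m) = (-10 - (-6))/(3 - 1) = -4/2 = -2.0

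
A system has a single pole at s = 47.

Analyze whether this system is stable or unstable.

Pole at s = 47 is in the right half-plane. Unstable.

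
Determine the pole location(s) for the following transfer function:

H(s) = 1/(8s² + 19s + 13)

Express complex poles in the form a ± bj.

Discriminant = 19² - 4×8×13 = 361 - 416 = -55 < 0, so the poles are a complex conjugate pair s = (-19 ± j√55)/(2×8). Real part = -19/(2×8) = -19/16 = -1.1875; imaginary part = ±√55/(2×8) ≈ 0.4635. Poles: s = -1.1875 ± 0.4635j.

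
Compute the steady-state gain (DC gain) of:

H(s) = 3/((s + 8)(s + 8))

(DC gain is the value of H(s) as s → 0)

DC gain = H(0) = 3/(8 × 8) = 3/64 = 0.046875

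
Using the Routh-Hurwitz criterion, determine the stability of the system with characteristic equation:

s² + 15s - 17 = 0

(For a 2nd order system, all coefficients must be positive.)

Coefficients: 1, 15, -17. c=-17 not positive, so system is unstable.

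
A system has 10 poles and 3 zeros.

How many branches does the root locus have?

Root locus has n branches where n = number of poles = 10.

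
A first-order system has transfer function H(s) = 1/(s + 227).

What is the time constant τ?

For H(s) = 1/(s + 1/τ), the pole is at -1/τ = -227, so τ = 1/227 = 0.0044 s.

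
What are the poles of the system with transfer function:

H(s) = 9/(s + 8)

Pole is where denominator = 0: s + 8 = 0, so s = -8.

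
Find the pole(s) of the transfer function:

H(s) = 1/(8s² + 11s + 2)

Discriminant = 11² - 4×8×2 = 121 - 64 = 57 > 0, so two distinct real poles. Using quadratic formula: s = (-11 ± √57)/(2×8) = (-11 ± √57)/16, with √57 ≈ 7.5498. s₁ ≈ -0.2156, s₂ ≈ -1.1594. Poles: s₁ = -0.2156, s₂ = -1.1594.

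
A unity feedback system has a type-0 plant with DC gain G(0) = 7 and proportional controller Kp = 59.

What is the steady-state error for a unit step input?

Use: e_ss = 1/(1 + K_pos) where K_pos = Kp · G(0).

K_pos = Kp · G(0) = 59 × 7 = 413. e_ss = 1/(1 + 413) = 0.0024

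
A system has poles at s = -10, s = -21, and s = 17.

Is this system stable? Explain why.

Pole(s) at s = 17 are not in the left half-plane. System is unstable.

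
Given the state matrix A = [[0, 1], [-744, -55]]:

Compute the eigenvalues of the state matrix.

det(A - λI) = λ² - (-55)λ + 744 = (λ - (-31))(λ - (-24)). Eigenvalues: -31, -24.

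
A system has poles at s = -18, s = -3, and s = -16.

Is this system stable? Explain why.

All poles are in the left half-plane. System is stable.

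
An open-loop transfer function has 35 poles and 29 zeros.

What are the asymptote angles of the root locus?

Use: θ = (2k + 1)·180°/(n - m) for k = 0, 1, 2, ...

n - m = 35 - 29 = 6. Angles: θk = (2k + 1)·180°/6 = 30°, 90°, 150°, 210°, 270°, 330°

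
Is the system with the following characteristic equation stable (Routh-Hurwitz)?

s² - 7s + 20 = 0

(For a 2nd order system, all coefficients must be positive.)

Coefficients: 1, -7, 20. b=-7 not positive, so system is unstable.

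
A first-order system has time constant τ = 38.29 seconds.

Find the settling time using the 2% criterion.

For first-order system, 2% settling time ≈ 4τ = 4 × 38.29 = 153.16 s.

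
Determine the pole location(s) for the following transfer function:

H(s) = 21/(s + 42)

Pole is where denominator = 0: s + 42 = 0, so s = -42.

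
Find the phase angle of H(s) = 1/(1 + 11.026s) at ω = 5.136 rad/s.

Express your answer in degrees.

Phase = -arctan(ωτ) = -arctan(5.136 × 11.026) = -89.0°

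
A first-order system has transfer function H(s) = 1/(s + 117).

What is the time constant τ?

For H(s) = 1/(s + 1/τ), the pole is at -1/τ = -117, so τ = 1/117 = 0.0085 s.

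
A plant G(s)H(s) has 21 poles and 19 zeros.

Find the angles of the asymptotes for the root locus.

n - m = 21 - 19 = 2. Angles: θk = (2k + 1)·180°/2 = 90°, 270°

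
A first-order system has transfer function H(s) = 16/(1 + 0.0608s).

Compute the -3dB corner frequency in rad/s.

Corner frequency = 1/τ = 1/0.0608 = 16.447 rad/s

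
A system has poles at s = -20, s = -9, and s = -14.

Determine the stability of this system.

All poles are in the left half-plane. System is stable.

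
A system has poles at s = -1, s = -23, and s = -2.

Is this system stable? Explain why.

All poles are in the left half-plane. System is stable.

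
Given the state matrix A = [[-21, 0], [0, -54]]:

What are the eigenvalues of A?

For diagonal matrix, eigenvalues are diagonal entries: λ₁ = -21, λ₂ = -54.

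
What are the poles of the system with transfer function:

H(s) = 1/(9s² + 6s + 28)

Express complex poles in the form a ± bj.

Discriminant = 6² - 4×9×28 = 36 - 1008 = -972 < 0, so the poles are a complex conjugate pair s = (-6 ± j√972)/(2×9). Real part = -6/(2×9) = -6/18 ≈ -0.3333; imaginary part = ±√972/(2×9) ≈ 1.7321. Poles: s = -0.3333 ± 1.7321j.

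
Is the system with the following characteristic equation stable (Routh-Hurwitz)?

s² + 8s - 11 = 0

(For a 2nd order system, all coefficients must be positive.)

Coefficients: 1, 8, -11. c=-11 not positive, so system is unstable.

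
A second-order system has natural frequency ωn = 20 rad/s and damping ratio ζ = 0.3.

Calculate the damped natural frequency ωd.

ωd = ωn√(1 - ζ²) = 20√(1 - 0.3²) = 19.08 rad/s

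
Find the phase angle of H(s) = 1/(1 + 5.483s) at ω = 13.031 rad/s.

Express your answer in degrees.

Phase = -arctan(ωτ) = -arctan(13.031 × 5.483) = -89.2°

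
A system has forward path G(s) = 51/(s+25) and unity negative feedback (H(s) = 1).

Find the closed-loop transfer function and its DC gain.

T(s) = G/(1+GH) = [51/(s+25)] / [1 + 51/(s+25)] = 51/(s+25+51) = 51/(s+76). DC gain = 51/76 = 0.6711.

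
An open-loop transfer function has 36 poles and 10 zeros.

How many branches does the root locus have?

Root locus has n branches where n = number of poles = 36.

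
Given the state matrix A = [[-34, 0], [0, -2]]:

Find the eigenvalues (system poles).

For diagonal matrix, eigenvalues are diagonal entries: λ₁ = -34, λ₂ = -2.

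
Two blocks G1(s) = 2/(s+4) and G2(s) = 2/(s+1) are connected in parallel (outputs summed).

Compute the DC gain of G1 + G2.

Parallel: G_eq = G1 + G2. DC gain = G1(0) + G2(0) = 2/4 + 2/1 = 0.5 + 2 = 2.5.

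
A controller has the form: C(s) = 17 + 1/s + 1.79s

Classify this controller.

This is a Proportional-Integral-Derivative (PID) controller.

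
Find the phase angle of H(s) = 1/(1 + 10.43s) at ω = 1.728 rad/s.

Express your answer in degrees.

Phase = -arctan(ωτ) = -arctan(1.728 × 10.43) = -86.8°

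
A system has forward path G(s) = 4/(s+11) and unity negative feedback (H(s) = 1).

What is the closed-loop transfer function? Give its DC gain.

T(s) = G/(1+GH) = [4/(s+11)] / [1 + 4/(s+11)] = 4/(s+11+4) = 4/(s+15). DC gain = 4/15 = 0.2667.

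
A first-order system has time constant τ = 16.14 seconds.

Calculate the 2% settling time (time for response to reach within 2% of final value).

For first-order system, 2% settling time ≈ 4τ = 4 × 16.14 = 64.56 s.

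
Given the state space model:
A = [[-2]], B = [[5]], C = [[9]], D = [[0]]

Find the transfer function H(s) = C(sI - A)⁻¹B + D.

(sI - A)⁻¹ = 1/(s + 2). H(s) = 9 × 5/(s + 2) + 0 = 45/(s + 2).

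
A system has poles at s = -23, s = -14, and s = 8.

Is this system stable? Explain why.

Pole(s) at s = 8 are not in the left half-plane. System is unstable.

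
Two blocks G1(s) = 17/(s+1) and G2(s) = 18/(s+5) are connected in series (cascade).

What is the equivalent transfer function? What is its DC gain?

Series: multiply transfer functions. G_eq = 17/(s+1) × 18/(s+5) = 306/((s+1)(s+5)). DC gain = 306/(1×5) = 61.2.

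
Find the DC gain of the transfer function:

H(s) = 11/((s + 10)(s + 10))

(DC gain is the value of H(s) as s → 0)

DC gain = H(0) = 11/(10 × 10) = 11/100 = 0.11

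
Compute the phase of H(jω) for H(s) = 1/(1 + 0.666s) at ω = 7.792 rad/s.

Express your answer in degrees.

Phase = -arctan(ωτ) = -arctan(7.792 × 0.666) = -79.1°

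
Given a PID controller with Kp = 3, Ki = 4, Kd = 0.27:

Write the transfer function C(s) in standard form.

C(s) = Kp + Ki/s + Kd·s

Substituting values: C(s) = 3 + 4/s + 0.27s = (0.27s² + 3s + 4)/s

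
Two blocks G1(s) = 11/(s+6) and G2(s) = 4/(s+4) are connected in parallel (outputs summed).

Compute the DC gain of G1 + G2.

Parallel: G_eq = G1 + G2. DC gain = G1(0) + G2(0) = 11/6 + 4/4 = 1.8333 + 1 = 2.8333.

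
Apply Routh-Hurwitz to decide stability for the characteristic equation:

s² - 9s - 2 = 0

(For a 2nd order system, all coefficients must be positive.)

Coefficients: 1, -9, -2. b=-9, c=-2 not positive, so system is unstable.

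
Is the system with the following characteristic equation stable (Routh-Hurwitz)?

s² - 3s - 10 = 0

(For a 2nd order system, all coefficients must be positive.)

Coefficients: 1, -3, -10. b=-3, c=-10 not positive, so system is unstable.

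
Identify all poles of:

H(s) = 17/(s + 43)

Pole is where denominator = 0: s + 43 = 0, so s = -43.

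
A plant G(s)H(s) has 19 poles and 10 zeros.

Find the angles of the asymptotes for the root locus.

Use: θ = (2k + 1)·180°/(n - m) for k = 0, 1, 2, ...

n - m = 19 - 10 = 9. Angles: θk = (2k + 1)·180°/9 = 20°, 60°, 100°, 140°, 180°, 220°, 260°, 300°, 340°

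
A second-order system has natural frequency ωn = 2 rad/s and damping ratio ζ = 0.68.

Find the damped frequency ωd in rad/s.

ωd = ωn√(1 - ζ²) = 2√(1 - 0.68²) = 1.47 rad/s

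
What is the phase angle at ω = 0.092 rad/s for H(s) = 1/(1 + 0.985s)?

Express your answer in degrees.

Phase = -arctan(ωτ) = -arctan(0.092 × 0.985) = -5.2°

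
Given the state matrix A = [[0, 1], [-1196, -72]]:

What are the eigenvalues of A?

det(A - λI) = λ² - (-72)λ + 1196 = (λ - (-46))(λ - (-26)). Eigenvalues: -46, -26.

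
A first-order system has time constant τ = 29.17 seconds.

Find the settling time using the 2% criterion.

For first-order system, 2% settling time ≈ 4τ = 4 × 29.17 = 116.68 s.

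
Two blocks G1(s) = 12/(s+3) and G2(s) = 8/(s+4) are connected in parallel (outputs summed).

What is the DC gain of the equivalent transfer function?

Parallel: G_eq = G1 + G2. DC gain = G1(0) + G2(0) = 12/3 + 8/4 = 4 + 2 = 6.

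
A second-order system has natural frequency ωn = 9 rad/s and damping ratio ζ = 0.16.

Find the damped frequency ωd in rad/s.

ωd = ωn√(1 - ζ²) = 9√(1 - 0.16²) = 8.88 rad/s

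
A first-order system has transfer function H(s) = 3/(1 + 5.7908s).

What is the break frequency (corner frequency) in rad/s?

Corner frequency = 1/τ = 1/5.7908 = 0.173 rad/s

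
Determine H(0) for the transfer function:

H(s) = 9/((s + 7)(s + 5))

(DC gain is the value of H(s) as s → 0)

DC gain = H(0) = 9/(7 × 5) = 9/35 = 0.2571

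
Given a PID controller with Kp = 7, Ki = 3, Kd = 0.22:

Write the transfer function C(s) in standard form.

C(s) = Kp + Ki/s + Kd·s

Substituting values: C(s) = 7 + 3/s + 0.22s = (0.22s² + 7s + 3)/s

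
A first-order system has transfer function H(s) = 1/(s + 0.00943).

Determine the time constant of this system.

For H(s) = 1/(s + 1/τ), the pole is at -1/τ = -0.00943, so τ = 1/0.00943 = 106 s.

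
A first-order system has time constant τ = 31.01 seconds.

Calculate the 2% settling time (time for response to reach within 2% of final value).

For first-order system, 2% settling time ≈ 4τ = 4 × 31.01 = 124.04 s.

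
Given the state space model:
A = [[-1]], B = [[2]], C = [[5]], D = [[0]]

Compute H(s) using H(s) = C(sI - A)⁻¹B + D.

(sI - A)⁻¹ = 1/(s + 1). H(s) = 5 × 2/(s + 1) + 0 = 10/(s + 1).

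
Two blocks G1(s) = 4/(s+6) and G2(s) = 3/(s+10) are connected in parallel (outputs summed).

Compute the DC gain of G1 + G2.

Parallel: G_eq = G1 + G2. DC gain = G1(0) + G2(0) = 4/6 + 3/10 = 0.6667 + 0.3 = 0.9667.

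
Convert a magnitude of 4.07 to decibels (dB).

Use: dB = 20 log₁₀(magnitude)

dB = 20 log₁₀(4.07) = 12.2 dB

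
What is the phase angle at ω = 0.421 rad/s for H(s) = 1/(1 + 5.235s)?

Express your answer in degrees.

Phase = -arctan(ωτ) = -arctan(0.421 × 5.235) = -65.6°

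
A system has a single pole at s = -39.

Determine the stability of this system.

Pole at s = -39 is in the left half-plane. Stable.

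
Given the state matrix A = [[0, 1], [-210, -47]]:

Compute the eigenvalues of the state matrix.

det(A - λI) = λ² - (-47)λ + 210 = (λ - (-5))(λ - (-42)). Eigenvalues: -5, -42.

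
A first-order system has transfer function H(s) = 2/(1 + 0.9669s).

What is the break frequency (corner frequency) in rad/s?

Corner frequency = 1/τ = 1/0.9669 = 1.034 rad/s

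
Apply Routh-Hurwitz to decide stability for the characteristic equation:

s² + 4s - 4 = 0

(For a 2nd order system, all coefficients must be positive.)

Coefficients: 1, 4, -4. c=-4 not positive, so system is unstable.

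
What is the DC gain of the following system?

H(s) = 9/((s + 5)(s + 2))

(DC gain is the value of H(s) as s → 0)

DC gain = H(0) = 9/(5 × 2) = 9/10 = 0.9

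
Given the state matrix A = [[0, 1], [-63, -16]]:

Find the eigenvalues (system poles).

det(A - λI) = λ² - (-16)λ + 63 = (λ - (-9))(λ - (-7)). Eigenvalues: -9, -7.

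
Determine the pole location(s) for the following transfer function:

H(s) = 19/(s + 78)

Pole is where denominator = 0: s + 78 = 0, so s = -78.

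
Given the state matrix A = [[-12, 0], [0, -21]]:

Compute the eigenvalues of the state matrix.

For diagonal matrix, eigenvalues are diagonal entries: λ₁ = -12, λ₂ = -21.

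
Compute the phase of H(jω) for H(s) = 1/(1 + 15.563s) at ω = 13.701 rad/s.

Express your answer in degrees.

Phase = -arctan(ωτ) = -arctan(13.701 × 15.563) = -89.7°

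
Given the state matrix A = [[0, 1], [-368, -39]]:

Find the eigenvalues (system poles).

det(A - λI) = λ² - (-39)λ + 368 = (λ - (-16))(λ - (-23)). Eigenvalues: -16, -23.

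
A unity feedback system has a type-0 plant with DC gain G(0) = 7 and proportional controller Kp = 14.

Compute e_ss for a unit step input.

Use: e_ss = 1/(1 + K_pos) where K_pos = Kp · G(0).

K_pos = Kp · G(0) = 14 × 7 = 98. e_ss = 1/(1 + 98) = 0.0101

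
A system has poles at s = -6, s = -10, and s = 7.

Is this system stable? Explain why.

Pole(s) at s = 7 are not in the left half-plane. System is unstable.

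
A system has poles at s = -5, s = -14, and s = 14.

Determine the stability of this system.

Pole(s) at s = 14 are not in the left half-plane. System is unstable.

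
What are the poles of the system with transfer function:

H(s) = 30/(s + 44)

Pole is where denominator = 0: s + 44 = 0, so s = -44.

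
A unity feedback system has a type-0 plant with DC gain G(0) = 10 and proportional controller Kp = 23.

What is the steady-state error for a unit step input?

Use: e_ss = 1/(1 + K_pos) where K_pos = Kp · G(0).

K_pos = Kp · G(0) = 23 × 10 = 230. e_ss = 1/(1 + 230) = 0.0043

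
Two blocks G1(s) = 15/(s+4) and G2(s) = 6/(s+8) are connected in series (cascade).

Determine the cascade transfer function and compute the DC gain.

Series: multiply transfer functions. G_eq = 15/(s+4) × 6/(s+8) = 90/((s+4)(s+8)). DC gain = 90/(4×8) = 2.8125.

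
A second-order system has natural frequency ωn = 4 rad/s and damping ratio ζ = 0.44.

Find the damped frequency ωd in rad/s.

ωd = ωn√(1 - ζ²) = 4√(1 - 0.44²) = 3.59 rad/s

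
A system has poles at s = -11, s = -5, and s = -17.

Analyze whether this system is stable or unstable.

All poles are in the left half-plane. System is stable.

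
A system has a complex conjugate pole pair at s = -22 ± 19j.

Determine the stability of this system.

Real part of poles is -22 (< 0, left half-plane). Stable.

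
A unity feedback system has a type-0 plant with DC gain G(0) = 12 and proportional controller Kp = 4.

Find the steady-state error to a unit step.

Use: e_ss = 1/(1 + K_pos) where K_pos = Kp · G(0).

K_pos = Kp · G(0) = 4 × 12 = 48. e_ss = 1/(1 + 48) = 0.0204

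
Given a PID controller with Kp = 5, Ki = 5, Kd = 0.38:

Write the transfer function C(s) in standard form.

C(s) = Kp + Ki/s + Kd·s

Substituting values: C(s) = 5 + 5/s + 0.38s = (0.38s² + 5s + 5)/s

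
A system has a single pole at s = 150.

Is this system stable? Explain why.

Pole at s = 150 is in the right half-plane. Unstable.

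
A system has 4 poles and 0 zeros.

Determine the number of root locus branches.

Root locus has n branches where n = number of poles = 4.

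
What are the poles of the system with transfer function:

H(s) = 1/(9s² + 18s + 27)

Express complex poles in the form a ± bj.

Discriminant = 18² - 4×9×27 = 324 - 972 = -648 < 0, so the poles are a complex conjugate pair s = (-18 ± j√648)/(2×9). Real part = -18/(2×9) = -18/18 = -1; imaginary part = ±√648/(2×9) ≈ 1.4142. Poles: s = -1 ± 1.4142j.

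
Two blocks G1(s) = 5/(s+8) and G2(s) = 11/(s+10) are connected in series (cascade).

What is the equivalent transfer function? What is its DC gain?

Series: multiply transfer functions. G_eq = 5/(s+8) × 11/(s+10) = 55/((s+8)(s+10)). DC gain = 55/(8×10) = 0.6875.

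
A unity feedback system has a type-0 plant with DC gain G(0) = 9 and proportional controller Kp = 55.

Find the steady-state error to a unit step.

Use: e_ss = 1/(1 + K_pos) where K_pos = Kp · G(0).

K_pos = Kp · G(0) = 55 × 9 = 495. e_ss = 1/(1 + 495) = 0.0020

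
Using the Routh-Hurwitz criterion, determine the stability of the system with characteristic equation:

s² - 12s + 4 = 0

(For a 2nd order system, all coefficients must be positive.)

Coefficients: 1, -12, 4. b=-12 not positive, so system is unstable.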